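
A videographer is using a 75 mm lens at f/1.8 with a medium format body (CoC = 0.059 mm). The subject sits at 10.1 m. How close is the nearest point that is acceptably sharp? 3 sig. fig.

8.49 m

Hyperfocal distance H = f²/(N·c) + f = 75²/(1.8 × 0.059) + 75 = 5625/0.1062 + 75 ≈ 53041.1 mm ≈ 53.04 m.
Near limit Dn = s·(H − f)/(H + s − 2f) = 10100 × (53041.1 − 75) / (53041.1 + 10100 − 2 × 75) = 10100 × 52966.1 / 62991.1 ≈ 8492.6 mm ≈ 8.49 m.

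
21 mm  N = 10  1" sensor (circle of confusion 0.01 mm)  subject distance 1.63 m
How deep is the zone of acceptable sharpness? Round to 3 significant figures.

Hyperfocal distance H = f²/(N·c) + f = 21²/(10 × 0.01) + 21 = 441/0.1 + 21 ≈ 4431.0 mm ≈ 4.431 m.
Near limit Dn = s·(H − f)/(H + s − 2f) = 1630 × (4431.0 − 21) / (4431.0 + 1630 − 2 × 21) = 1630 × 4410.0 / 6019.0 ≈ 1194.3 mm.
Far limit Df = s·(H − f)/(H − s) = 1630 × (4431.0 − 21) / (4431.0 − 1630) = 1630 × 4410.0 / 2801.0 ≈ 2566.3 mm.
Depth of field = Df − Dn = 2566.3 − 1194.3 ≈ 1372.0 mm ≈ 1.37 m.

1.37 m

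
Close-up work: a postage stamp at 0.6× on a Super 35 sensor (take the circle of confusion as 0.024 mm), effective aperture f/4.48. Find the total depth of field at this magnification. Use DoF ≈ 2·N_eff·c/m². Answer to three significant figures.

0.597 mm

At magnification m, DoF ≈ 2·N_eff·c/m² = 2 × 4.48 × 0.024 / 0.6² = 0.215 / 0.36 ≈ 0.597 mm.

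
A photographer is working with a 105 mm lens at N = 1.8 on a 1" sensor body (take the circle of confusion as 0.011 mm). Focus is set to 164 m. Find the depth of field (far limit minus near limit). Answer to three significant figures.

106 m

Hyperfocal distance H = f²/(N·c) + f = 105²/(1.8 × 0.011) + 105 = 11025/0.0198 + 105 ≈ 556923.2 mm ≈ 556.9 m.
Near limit Dn = s·(H − f)/(H + s − 2f) = 164000 × (556923.2 − 105) / (556923.2 + 164000 − 2 × 105) = 164000 × 556818.2 / 720713.2 ≈ 126705 mm.
Far limit Df = s·(H − f)/(H − s) = 164000 × (556923.2 − 105) / (556923.2 − 164000) = 164000 × 556818.2 / 392923.2 ≈ 232407 mm.
Depth of field = Df − Dn = 232407 − 126705 ≈ 105702 mm ≈ 106 m.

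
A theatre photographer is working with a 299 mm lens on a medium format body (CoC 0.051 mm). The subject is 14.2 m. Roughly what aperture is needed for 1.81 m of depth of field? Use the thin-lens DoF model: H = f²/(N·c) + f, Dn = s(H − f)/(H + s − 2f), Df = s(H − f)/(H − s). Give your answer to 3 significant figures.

f/8

Write h = H − f = f²/(N·c). The thin-lens limits are Dn = s·h/(h + (s−f)) and Df = s·h/(h − (s−f)), so DoF = Df − Dn = 2·s·(s−f)·h / (h² − (s−f)²).
That is a quadratic in h: DoF·h² − 2·s·(s−f)·h − DoF·(s−f)² = 0 ⇒ h = (s−f)·(s + √(s² + DoF²)) / DoF = 13901 × (14200 + √(14200² + 1810²)) / 1810 = 13901 × (14200 + 14314.9) / 1810 ≈ 218998 mm.
Then N = f²/(c·h) = 299² / (0.051 × 218998) = 89401 / 11169 ≈ 8.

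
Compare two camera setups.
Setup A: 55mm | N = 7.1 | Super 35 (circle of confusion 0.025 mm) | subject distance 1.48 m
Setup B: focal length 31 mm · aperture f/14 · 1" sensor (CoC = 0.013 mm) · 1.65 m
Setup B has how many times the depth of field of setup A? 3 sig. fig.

Setup A: H = 55²/(7.1×0.025) + 55 ≈ 17097.3 mm; DoF = Df − Dn = 1615.04 − 1365.80 ≈ 249.24 mm.
Setup B: H = 31²/(14×0.013) + 31 ≈ 5311.2 mm; DoF = Df − Dn = 2379.6 − 1262.8 ≈ 1116.8 mm.
Ratio = 1116.8 / 249.24 ≈ 4.48.

4.48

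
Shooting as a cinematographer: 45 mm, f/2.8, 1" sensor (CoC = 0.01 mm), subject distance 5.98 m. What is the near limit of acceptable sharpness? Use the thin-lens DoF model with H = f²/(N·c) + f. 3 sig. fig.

5.53 m

Hyperfocal distance H = f²/(N·c) + f = 45²/(2.8 × 0.01) + 45 = 2025/0.028 + 45 ≈ 72366.4 mm ≈ 72.37 m.
Near limit Dn = s·(H − f)/(H + s − 2f) = 5980 × (72366.4 − 45) / (72366.4 + 5980 − 2 × 45) = 5980 × 72321.4 / 78256.4 ≈ 5526.5 mm ≈ 5.53 m.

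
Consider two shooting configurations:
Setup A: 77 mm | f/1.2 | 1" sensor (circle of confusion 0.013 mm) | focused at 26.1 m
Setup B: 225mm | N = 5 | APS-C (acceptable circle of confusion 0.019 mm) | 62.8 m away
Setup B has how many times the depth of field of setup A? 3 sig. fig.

Setup A: H = 77²/(1.2×0.013) + 77 ≈ 380141.1 mm; DoF = Df − Dn = 28018.4 − 24427.5 ≈ 3590.9 mm.
Setup B: H = 225²/(5×0.019) + 225 ≈ 533119.7 mm; DoF = Df − Dn = 71155 − 56201 ≈ 14954 mm.
Ratio = 14954 / 3590.9 ≈ 4.16.

4.16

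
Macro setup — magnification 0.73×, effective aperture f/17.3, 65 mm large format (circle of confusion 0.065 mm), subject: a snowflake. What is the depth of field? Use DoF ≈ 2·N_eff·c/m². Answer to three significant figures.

4.22 mm

At magnification m, DoF ≈ 2·N_eff·c/m² = 2 × 17.3 × 0.065 / 0.73² = 2.249 / 0.5329 ≈ 4.22 mm.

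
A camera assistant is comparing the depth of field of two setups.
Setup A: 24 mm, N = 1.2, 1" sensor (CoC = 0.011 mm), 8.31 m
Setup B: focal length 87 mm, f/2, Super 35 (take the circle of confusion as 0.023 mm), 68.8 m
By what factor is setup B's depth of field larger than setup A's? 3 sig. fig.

21.3

Setup A: H = 24²/(1.2×0.011) + 24 ≈ 43660.4 mm; DoF = Df − Dn = 10257.8 − 6983.9 ≈ 3273.9 mm.
Setup B: H = 87²/(2×0.023) + 87 ≈ 164630.5 mm; DoF = Df − Dn = 118131 − 48533 ≈ 69598 mm.
Ratio = 69598 / 3273.9 ≈ 21.3.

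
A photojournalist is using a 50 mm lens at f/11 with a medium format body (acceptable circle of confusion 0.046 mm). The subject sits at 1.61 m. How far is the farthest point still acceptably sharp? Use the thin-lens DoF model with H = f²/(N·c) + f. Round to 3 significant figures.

Hyperfocal distance H = f²/(N·c) + f = 50²/(11 × 0.046) + 50 = 2500/0.506 + 50 ≈ 4990.7 mm ≈ 4.991 m.
Far limit Df = s·(H − f)/(H − s) = 1610 × (4990.7 − 50) / (4990.7 − 1610) = 1610 × 4940.7 / 3380.7 ≈ 2352.9 mm ≈ 2.35 m.

2.35 m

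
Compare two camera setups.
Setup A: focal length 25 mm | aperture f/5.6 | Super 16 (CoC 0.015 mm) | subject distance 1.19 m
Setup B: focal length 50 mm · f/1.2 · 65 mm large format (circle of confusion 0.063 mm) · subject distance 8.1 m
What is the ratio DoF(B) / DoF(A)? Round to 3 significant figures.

11.0

Setup A: H = 25²/(5.6×0.015) + 25 ≈ 7465.5 mm; DoF = Df − Dn = 1410.92 − 1028.90 ≈ 382.02 mm.
Setup B: H = 50²/(1.2×0.063) + 50 ≈ 33118.8 mm; DoF = Df − Dn = 10706.2 − 6514.2 ≈ 4192.0 mm.
Ratio = 4192.0 / 382.02 ≈ 11.0.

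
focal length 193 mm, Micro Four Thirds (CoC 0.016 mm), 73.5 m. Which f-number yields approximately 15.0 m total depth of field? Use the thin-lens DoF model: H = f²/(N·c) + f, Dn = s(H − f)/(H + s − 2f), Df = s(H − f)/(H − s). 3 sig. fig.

f/3.21

Write h = H − f = f²/(N·c). The thin-lens limits are Dn = s·h/(h + (s−f)) and Df = s·h/(h − (s−f)), so DoF = Df − Dn = 2·s·(s−f)·h / (h² − (s−f)²).
That is a quadratic in h: DoF·h² − 2·s·(s−f)·h − DoF·(s−f)² = 0 ⇒ h = (s−f)·(s + √(s² + DoF²)) / DoF = 73307 × (73500 + √(73500² + 15000²)) / 15000 = 73307 × (73500 + 75015.0) / 15000 ≈ 725813 mm.
Then N = f²/(c·h) = 193² / (0.016 × 725813) = 37249 / 11613 ≈ 3.21.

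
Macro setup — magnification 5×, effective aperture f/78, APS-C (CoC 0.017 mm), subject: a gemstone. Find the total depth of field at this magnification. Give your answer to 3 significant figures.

At magnification m, DoF ≈ 2·N_eff·c/m² = 2 × 78 × 0.017 / 5² = 2.652 / 25 ≈ 0.106 mm.

0.106 mm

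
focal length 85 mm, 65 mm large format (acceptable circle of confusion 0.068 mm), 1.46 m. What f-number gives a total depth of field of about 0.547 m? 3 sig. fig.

f/14

Write h = H − f = f²/(N·c). The thin-lens limits are Dn = s·h/(h + (s−f)) and Df = s·h/(h − (s−f)), so DoF = Df − Dn = 2·s·(s−f)·h / (h² − (s−f)²).
That is a quadratic in h: DoF·h² − 2·s·(s−f)·h − DoF·(s−f)² = 0 ⇒ h = (s−f)·(s + √(s² + DoF²)) / DoF = 1375 × (1460 + √(1460² + 547²)) / 547 = 1375 × (1460 + 1559.11) / 547 ≈ 7589.2 mm.
Then N = f²/(c·h) = 85² / (0.068 × 7589.2) = 7225 / 516.06 ≈ 14.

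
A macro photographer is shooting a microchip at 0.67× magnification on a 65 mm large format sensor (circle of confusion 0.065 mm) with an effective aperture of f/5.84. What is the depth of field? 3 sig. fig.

1.69 mm

At magnification m, DoF ≈ 2·N_eff·c/m² = 2 × 5.84 × 0.065 / 0.67² = 0.7592 / 0.4489 ≈ 1.69 mm.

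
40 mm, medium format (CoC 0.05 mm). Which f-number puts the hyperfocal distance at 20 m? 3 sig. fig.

f/1.60

Rearrange H = f²/(N·c) + f for N: N = f² / ((H − f)·c).
N = 40² / ((20000 − 40) × 0.05) = 1600 / 998.0 ≈ 1.60.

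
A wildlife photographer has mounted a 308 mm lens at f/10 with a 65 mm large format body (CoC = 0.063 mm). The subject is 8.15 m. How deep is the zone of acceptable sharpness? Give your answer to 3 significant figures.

0.851 m

Hyperfocal distance H = f²/(N·c) + f = 308²/(10 × 0.063) + 308 = 94864/0.63 + 308 ≈ 150885.8 mm ≈ 150.9 m.
Near limit Dn = s·(H − f)/(H + s − 2f) = 8150 × (150885.8 − 308) / (150885.8 + 8150 − 2 × 308) = 8150 × 150577.8 / 158419.8 ≈ 7746.56 mm.
Far limit Df = s·(H − f)/(H − s) = 8150 × (150885.8 − 308) / (150885.8 − 8150) = 8150 × 150577.8 / 142735.8 ≈ 8597.77 mm.
Depth of field = Df − Dn = 8597.77 − 7746.56 ≈ 851.21 mm ≈ 0.851 m.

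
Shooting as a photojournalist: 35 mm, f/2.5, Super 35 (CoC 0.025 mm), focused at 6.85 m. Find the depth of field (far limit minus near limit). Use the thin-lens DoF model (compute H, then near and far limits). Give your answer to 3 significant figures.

Hyperfocal distance H = f²/(N·c) + f = 35²/(2.5 × 0.025) + 35 = 1225/0.0625 + 35 ≈ 19635.0 mm ≈ 19.64 m.
Near limit Dn = s·(H − f)/(H + s − 2f) = 6850 × (19635.0 − 35) / (19635.0 + 6850 − 2 × 35) = 6850 × 19600.0 / 26415.0 ≈ 5082.7 mm.
Far limit Df = s·(H − f)/(H − s) = 6850 × (19635.0 − 35) / (19635.0 − 6850) = 6850 × 19600.0 / 12785.0 ≈ 10501.4 mm.
Depth of field = Df − Dn = 10501.4 − 5082.7 ≈ 5418.7 mm ≈ 5.42 m.

5.42 m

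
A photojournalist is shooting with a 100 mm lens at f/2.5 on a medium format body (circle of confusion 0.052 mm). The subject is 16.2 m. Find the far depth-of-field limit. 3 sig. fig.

20.5 m

Hyperfocal distance H = f²/(N·c) + f = 100²/(2.5 × 0.052) + 100 = 10000/0.13 + 100 ≈ 77023.1 mm ≈ 77.02 m.
Far limit Df = s·(H − f)/(H − s) = 16200 × (77023.1 − 100) / (77023.1 − 16200) = 16200 × 76923.1 / 60823.1 ≈ 20488 mm ≈ 20.5 m.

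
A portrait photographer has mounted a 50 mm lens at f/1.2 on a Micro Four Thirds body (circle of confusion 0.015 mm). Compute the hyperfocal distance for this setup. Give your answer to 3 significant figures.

139 m

Hyperfocal distance H = f²/(N·c) + f = 50²/(1.2 × 0.015) + 50 = 2500/0.018 + 50 ≈ 138938.9 mm ≈ 139 m.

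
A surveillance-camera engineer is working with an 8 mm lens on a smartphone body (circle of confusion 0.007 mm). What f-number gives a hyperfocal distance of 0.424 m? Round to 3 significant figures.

Rearrange H = f²/(N·c) + f for N: N = f² / ((H − f)·c).
N = 8² / ((424 − 8) × 0.007) = 64 / 2.912 ≈ 22.

f/22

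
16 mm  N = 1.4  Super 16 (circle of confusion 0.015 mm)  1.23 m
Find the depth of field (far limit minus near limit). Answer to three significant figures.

Hyperfocal distance H = f²/(N·c) + f = 16²/(1.4 × 0.015) + 16 = 256/0.021 + 16 ≈ 12206.5 mm ≈ 12.21 m.
Near limit Dn = s·(H − f)/(H + s − 2f) = 1230 × (12206.5 − 16) / (12206.5 + 1230 − 2 × 16) = 1230 × 12190.5 / 13404.5 ≈ 1118.60 mm.
Far limit Df = s·(H − f)/(H − s) = 1230 × (12206.5 − 16) / (12206.5 − 1230) = 1230 × 12190.5 / 10976.5 ≈ 1366.04 mm.
Depth of field = Df − Dn = 1366.04 − 1118.60 ≈ 247.44 mm.

247 mm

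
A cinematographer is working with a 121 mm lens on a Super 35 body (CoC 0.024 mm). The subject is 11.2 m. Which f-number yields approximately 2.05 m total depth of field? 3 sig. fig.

Write h = H − f = f²/(N·c). The thin-lens limits are Dn = s·h/(h + (s−f)) and Df = s·h/(h − (s−f)), so DoF = Df − Dn = 2·s·(s−f)·h / (h² − (s−f)²).
That is a quadratic in h: DoF·h² − 2·s·(s−f)·h − DoF·(s−f)² = 0 ⇒ h = (s−f)·(s + √(s² + DoF²)) / DoF = 11079 × (11200 + √(11200² + 2050²)) / 2050 = 11079 × (11200 + 11386.1) / 2050 ≈ 122064 mm.
Then N = f²/(c·h) = 121² / (0.024 × 122064) = 14641 / 2929.5 ≈ 5.

f/5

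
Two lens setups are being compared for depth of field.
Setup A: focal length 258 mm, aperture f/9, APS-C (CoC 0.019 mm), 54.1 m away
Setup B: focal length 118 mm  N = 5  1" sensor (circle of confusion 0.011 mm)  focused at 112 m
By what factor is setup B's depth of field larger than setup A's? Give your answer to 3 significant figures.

Setup A: H = 258²/(9×0.019) + 258 ≈ 389521.2 mm; DoF = Df − Dn = 62784 − 47526 ≈ 15258 mm.
Setup B: H = 118²/(5×0.011) + 118 ≈ 253281.6 mm; DoF = Df − Dn = 200694 − 77673 ≈ 123021 mm.
Ratio = 123021 / 15258 ≈ 8.06.

8.06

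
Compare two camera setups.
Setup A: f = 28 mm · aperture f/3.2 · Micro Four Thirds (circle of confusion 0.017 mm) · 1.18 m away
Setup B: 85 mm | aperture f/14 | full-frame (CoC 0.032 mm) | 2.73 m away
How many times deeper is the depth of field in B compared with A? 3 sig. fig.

Setup A: H = 28²/(3.2×0.017) + 28 ≈ 14439.8 mm; DoF = Df − Dn = 1282.52 − 1092.66 ≈ 189.86 mm.
Setup B: H = 85²/(14×0.032) + 85 ≈ 16212.2 mm; DoF = Df − Dn = 3265.58 − 2345.34 ≈ 920.24 mm.
Ratio = 920.24 / 189.86 ≈ 4.85.

4.85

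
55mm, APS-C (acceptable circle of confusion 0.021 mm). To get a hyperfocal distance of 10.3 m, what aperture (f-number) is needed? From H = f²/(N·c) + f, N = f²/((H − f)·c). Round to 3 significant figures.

Rearrange H = f²/(N·c) + f for N: N = f² / ((H − f)·c).
N = 55² / ((10300 − 55) × 0.021) = 3025 / 215.1 ≈ 14.1.

f/14.1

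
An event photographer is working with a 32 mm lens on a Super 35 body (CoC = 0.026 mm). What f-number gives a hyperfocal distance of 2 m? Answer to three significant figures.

f/20

Rearrange H = f²/(N·c) + f for N: N = f² / ((H − f)·c).
N = 32² / ((2000 − 32) × 0.026) = 1024 / 51.17 ≈ 20.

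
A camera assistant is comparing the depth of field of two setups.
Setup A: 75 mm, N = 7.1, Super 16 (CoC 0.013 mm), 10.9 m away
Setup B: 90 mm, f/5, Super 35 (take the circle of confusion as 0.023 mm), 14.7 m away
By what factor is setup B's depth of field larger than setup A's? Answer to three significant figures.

Setup A: H = 75²/(7.1×0.013) + 75 ≈ 61017.6 mm; DoF = Df − Dn = 13254.3 − 9255.9 ≈ 3998.4 mm.
Setup B: H = 90²/(5×0.023) + 90 ≈ 70524.8 mm; DoF = Df − Dn = 18547.2 − 12174.7 ≈ 6372.5 mm.
Ratio = 6372.5 / 3998.4 ≈ 1.59.

1.59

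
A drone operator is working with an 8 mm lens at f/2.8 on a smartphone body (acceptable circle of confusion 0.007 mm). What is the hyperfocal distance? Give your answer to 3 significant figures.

3.27 m

Hyperfocal distance H = f²/(N·c) + f = 8²/(2.8 × 0.007) + 8 = 64/0.0196 + 8 ≈ 3273.3 mm ≈ 3.27 m.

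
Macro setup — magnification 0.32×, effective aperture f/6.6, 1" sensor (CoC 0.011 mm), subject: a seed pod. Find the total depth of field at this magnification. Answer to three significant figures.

At magnification m, DoF ≈ 2·N_eff·c/m² = 2 × 6.6 × 0.011 / 0.32² = 0.1452 / 0.1024 ≈ 1.42 mm.

1.42 mm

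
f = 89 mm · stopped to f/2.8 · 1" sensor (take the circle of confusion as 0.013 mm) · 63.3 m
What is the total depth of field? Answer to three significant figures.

Hyperfocal distance H = f²/(N·c) + f = 89²/(2.8 × 0.013) + 89 = 7921/0.0364 + 89 ≈ 217698.9 mm ≈ 217.7 m.
Near limit Dn = s·(H − f)/(H + s − 2f) = 63300 × (217698.9 − 89) / (217698.9 + 63300 − 2 × 89) = 63300 × 217609.9 / 280820.9 ≈ 49052 mm.
Far limit Df = s·(H − f)/(H − s) = 63300 × (217698.9 − 89) / (217698.9 − 63300) = 63300 × 217609.9 / 154398.9 ≈ 89215 mm.
Depth of field = Df − Dn = 89215 − 49052 ≈ 40163 mm ≈ 40.2 m.

40.2 m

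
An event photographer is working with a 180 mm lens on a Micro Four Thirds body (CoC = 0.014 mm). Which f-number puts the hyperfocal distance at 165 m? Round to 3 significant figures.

f/14

Rearrange H = f²/(N·c) + f for N: N = f² / ((H − f)·c).
N = 180² / ((165000 − 180) × 0.014) = 32400 / 2307 ≈ 14.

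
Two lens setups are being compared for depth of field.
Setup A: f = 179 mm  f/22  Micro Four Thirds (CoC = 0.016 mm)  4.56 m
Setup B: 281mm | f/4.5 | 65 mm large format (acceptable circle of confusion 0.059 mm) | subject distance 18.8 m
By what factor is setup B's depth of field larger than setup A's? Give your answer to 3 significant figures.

5.34

Setup A: H = 179²/(22×0.016) + 179 ≈ 91204.6 mm; DoF = Df − Dn = 4790.57 − 4350.61 ≈ 439.96 mm.
Setup B: H = 281²/(4.5×0.059) + 281 ≈ 297685.9 mm; DoF = Df − Dn = 20048.4 − 17698.0 ≈ 2350.4 mm.
Ratio = 2350.4 / 439.96 ≈ 5.34.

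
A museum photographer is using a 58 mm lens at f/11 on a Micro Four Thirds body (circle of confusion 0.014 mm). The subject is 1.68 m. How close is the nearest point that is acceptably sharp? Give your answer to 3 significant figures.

Hyperfocal distance H = f²/(N·c) + f = 58²/(11 × 0.014) + 58 = 3364/0.154 + 58 ≈ 21902.2 mm ≈ 21.90 m.
Near limit Dn = s·(H − f)/(H + s − 2f) = 1680 × (21902.2 − 58) / (21902.2 + 1680 − 2 × 58) = 1680 × 21844.2 / 23466.2 ≈ 1563.9 mm ≈ 1.56 m.

1.56 m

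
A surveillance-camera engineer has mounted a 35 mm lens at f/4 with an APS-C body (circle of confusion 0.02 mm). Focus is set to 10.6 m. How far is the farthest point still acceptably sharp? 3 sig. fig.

34.2 m

Hyperfocal distance H = f²/(N·c) + f = 35²/(4 × 0.02) + 35 = 1225/0.08 + 35 ≈ 15347.5 mm ≈ 15.35 m.
Far limit Df = s·(H − f)/(H − s) = 10600 × (15347.5 − 35) / (15347.5 − 10600) = 10600 × 15312.5 / 4747.5 ≈ 34189 mm ≈ 34.2 m.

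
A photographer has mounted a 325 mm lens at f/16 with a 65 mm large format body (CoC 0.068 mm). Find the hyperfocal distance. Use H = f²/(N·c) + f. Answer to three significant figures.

Hyperfocal distance H = f²/(N·c) + f = 325²/(16 × 0.068) + 325 = 105625/1.088 + 325 ≈ 97406.8 mm ≈ 97.4 m.

97.4 m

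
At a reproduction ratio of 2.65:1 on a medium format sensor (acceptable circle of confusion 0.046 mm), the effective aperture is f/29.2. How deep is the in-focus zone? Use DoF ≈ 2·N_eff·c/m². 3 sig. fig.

0.383 mm

At magnification m, DoF ≈ 2·N_eff·c/m² = 2 × 29.2 × 0.046 / 2.65² = 2.686 / 7.022 ≈ 0.383 mm.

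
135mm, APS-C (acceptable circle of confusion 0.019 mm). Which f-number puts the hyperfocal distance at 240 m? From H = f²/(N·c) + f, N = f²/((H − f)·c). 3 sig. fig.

f/4

Rearrange H = f²/(N·c) + f for N: N = f² / ((H − f)·c).
N = 135² / ((240000 − 135) × 0.019) = 18225 / 4557 ≈ 4.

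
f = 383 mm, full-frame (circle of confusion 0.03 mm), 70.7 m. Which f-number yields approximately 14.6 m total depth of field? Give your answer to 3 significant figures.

f/7.10

Write h = H − f = f²/(N·c). The thin-lens limits are Dn = s·h/(h + (s−f)) and Df = s·h/(h − (s−f)), so DoF = Df − Dn = 2·s·(s−f)·h / (h² − (s−f)²).
That is a quadratic in h: DoF·h² − 2·s·(s−f)·h − DoF·(s−f)² = 0 ⇒ h = (s−f)·(s + √(s² + DoF²)) / DoF = 70317 × (70700 + √(70700² + 14600²)) / 14600 = 70317 × (70700 + 72191.8) / 14600 ≈ 688200 mm.
Then N = f²/(c·h) = 383² / (0.03 × 688200) = 146689 / 20646 ≈ 7.10.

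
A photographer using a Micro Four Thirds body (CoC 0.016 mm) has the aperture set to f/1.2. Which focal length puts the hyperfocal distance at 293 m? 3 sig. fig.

From H = f²/(N·c) + f, with f ≪ H: f ≈ √(H·N·c) = √(293000 × 1.2 × 0.016) = √5625.6 ≈ 75.00 mm.
The +f correction barely moves this — solving exactly, f² + N·c·f − N·c·H = 0 ⇒ f = (−N·c + √((N·c)² + 4·N·c·H))/2 = (−0.0192 + √22502)/2 ≈ 74.994 mm, so f ≈ 75.0 mm.

75.0 mm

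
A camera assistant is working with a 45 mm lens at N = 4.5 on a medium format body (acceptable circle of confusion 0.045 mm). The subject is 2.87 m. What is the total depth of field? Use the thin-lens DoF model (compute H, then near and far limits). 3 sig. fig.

1.76 m

Hyperfocal distance H = f²/(N·c) + f = 45²/(4.5 × 0.045) + 45 = 2025/0.2025 + 45 ≈ 10045.0 mm ≈ 10.04 m.
Near limit Dn = s·(H − f)/(H + s − 2f) = 2870 × (10045.0 − 45) / (10045.0 + 2870 − 2 × 45) = 2870 × 10000.0 / 12825.0 ≈ 2237.8 mm.
Far limit Df = s·(H − f)/(H − s) = 2870 × (10045.0 − 45) / (10045.0 − 2870) = 2870 × 10000.0 / 7175.0 ≈ 4000.0 mm.
Depth of field = Df − Dn = 4000.0 − 2237.8 ≈ 1762.2 mm ≈ 1.76 m.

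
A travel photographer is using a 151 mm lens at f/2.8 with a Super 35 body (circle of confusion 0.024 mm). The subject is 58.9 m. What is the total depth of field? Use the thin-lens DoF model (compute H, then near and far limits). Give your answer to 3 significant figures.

21.0 m

Hyperfocal distance H = f²/(N·c) + f = 151²/(2.8 × 0.024) + 151 = 22801/0.0672 + 151 ≈ 339451.6 mm ≈ 339.5 m.
Near limit Dn = s·(H − f)/(H + s − 2f) = 58900 × (339451.6 − 151) / (339451.6 + 58900 − 2 × 151) = 58900 × 339300.6 / 398049.6 ≈ 50207 mm.
Far limit Df = s·(H − f)/(H − s) = 58900 × (339451.6 − 151) / (339451.6 − 58900) = 58900 × 339300.6 / 280551.6 ≈ 71234 mm.
Depth of field = Df − Dn = 71234 − 50207 ≈ 21027 mm ≈ 21.0 m.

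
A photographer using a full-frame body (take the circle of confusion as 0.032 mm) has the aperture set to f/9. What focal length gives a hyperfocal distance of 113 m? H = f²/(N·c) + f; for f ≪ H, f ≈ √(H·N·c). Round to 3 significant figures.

From H = f²/(N·c) + f, with f ≪ H: f ≈ √(H·N·c) = √(113000 × 9 × 0.032) = √32544 ≈ 180.4 mm.
The +f correction barely moves this — solving exactly, f² + N·c·f − N·c·H = 0 ⇒ f = (−N·c + √((N·c)² + 4·N·c·H))/2 = (−0.288 + √130176)/2 ≈ 180.26 mm, so f ≈ 180 mm.

180 mm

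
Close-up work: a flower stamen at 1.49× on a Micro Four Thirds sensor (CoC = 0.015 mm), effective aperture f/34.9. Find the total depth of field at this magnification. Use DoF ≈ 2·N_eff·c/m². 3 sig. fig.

At magnification m, DoF ≈ 2·N_eff·c/m² = 2 × 34.9 × 0.015 / 1.49² = 1.047 / 2.22 ≈ 0.472 mm.

0.472 mm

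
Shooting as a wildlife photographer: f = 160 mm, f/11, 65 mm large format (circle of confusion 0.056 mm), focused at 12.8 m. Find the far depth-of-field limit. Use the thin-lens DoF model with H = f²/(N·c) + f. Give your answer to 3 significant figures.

Hyperfocal distance H = f²/(N·c) + f = 160²/(11 × 0.056) + 160 = 25600/0.616 + 160 ≈ 41718.4 mm ≈ 41.72 m.
Far limit Df = s·(H − f)/(H − s) = 12800 × (41718.4 − 160) / (41718.4 − 12800) = 12800 × 41558.4 / 28918.4 ≈ 18395 mm ≈ 18.4 m.

18.4 m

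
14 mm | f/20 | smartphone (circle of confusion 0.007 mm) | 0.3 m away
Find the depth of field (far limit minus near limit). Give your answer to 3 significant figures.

128 mm

Hyperfocal distance H = f²/(N·c) + f = 14²/(20 × 0.007) + 14 = 196/0.14 + 14 ≈ 1414.0 mm ≈ 1.414 m.
Near limit Dn = s·(H − f)/(H + s − 2f) = 300 × (1414.0 − 14) / (1414.0 + 300 − 2 × 14) = 300 × 1400.0 / 1686.0 ≈ 249.11 mm.
Far limit Df = s·(H − f)/(H − s) = 300 × (1414.0 − 14) / (1414.0 − 300) = 300 × 1400.0 / 1114.0 ≈ 377.02 mm.
Depth of field = Df − Dn = 377.02 − 249.11 ≈ 127.91 mm.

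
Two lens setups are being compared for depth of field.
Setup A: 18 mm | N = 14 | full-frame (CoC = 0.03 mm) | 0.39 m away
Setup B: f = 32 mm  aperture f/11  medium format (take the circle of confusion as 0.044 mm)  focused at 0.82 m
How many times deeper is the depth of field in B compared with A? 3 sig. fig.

Setup A: H = 18²/(14×0.03) + 18 ≈ 789.4 mm; DoF = Df − Dn = 753.22 − 263.12 ≈ 490.10 mm.
Setup B: H = 32²/(11×0.044) + 32 ≈ 2147.7 mm; DoF = Df − Dn = 1306.68 − 597.47 ≈ 709.21 mm.
Ratio = 709.21 / 490.10 ≈ 1.45.

1.45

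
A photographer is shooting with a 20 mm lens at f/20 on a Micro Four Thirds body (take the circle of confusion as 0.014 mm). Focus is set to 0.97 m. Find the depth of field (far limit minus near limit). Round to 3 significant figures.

2.31 m

Hyperfocal distance H = f²/(N·c) + f = 20²/(20 × 0.014) + 20 = 400/0.28 + 20 ≈ 1448.6 mm ≈ 1.449 m.
Near limit Dn = s·(H − f)/(H + s − 2f) = 970 × (1448.6 − 20) / (1448.6 + 970 − 2 × 20) = 970 × 1428.6 / 2378.6 ≈ 582.6 mm.
Far limit Df = s·(H − f)/(H − s) = 970 × (1448.6 − 20) / (1448.6 − 970) = 970 × 1428.6 / 478.6 ≈ 2895.5 mm.
Depth of field = Df − Dn = 2895.5 − 582.6 ≈ 2312.9 mm ≈ 2.31 m.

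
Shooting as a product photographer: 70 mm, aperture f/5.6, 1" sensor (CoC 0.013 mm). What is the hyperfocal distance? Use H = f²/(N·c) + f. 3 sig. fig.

67.4 m

Hyperfocal distance H = f²/(N·c) + f = 70²/(5.6 × 0.013) + 70 = 4900/0.0728 + 70 ≈ 67377.7 mm ≈ 67.4 m.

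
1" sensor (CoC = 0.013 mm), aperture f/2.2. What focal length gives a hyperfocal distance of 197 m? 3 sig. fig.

75.0 mm

From H = f²/(N·c) + f, with f ≪ H: f ≈ √(H·N·c) = √(197000 × 2.2 × 0.013) = √5634.2 ≈ 75.06 mm.
Exact: f² + N·c·f − N·c·H = 0 ⇒ f = (−N·c + √((N·c)² + 4·N·c·H))/2 = (−0.0286 + √22537)/2 ≈ 75.047 mm ≈ 75.0 mm.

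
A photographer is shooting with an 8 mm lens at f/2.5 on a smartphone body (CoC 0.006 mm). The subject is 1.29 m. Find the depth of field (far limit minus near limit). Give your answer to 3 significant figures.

0.852 m

Hyperfocal distance H = f²/(N·c) + f = 8²/(2.5 × 0.006) + 8 = 64/0.015 + 8 ≈ 4274.7 mm ≈ 4.275 m.
Near limit Dn = s·(H − f)/(H + s − 2f) = 1290 × (4274.7 − 8) / (4274.7 + 1290 − 2 × 8) = 1290 × 4266.7 / 5548.7 ≈ 991.95 mm.
Far limit Df = s·(H − f)/(H − s) = 1290 × (4274.7 − 8) / (4274.7 − 1290) = 1290 × 4266.7 / 2984.7 ≈ 1844.09 mm.
Depth of field = Df − Dn = 1844.09 − 991.95 ≈ 852.14 mm ≈ 0.852 m.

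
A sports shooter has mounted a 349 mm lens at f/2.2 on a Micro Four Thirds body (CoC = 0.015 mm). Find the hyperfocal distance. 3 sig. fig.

3690 m

Hyperfocal distance H = f²/(N·c) + f = 349²/(2.2 × 0.015) + 349 = 121801/0.033 + 349 ≈ 3691288.4 mm ≈ 3690 m.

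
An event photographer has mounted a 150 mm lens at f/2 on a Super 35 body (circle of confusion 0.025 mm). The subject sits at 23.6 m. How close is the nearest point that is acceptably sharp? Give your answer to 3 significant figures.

22.4 m

Hyperfocal distance H = f²/(N·c) + f = 150²/(2 × 0.025) + 150 = 22500/0.05 + 150 ≈ 450150.0 mm ≈ 450.1 m.
Near limit Dn = s·(H − f)/(H + s − 2f) = 23600 × (450150.0 − 150) / (450150.0 + 23600 − 2 × 150) = 23600 × 450000.0 / 473450.0 ≈ 22431 mm ≈ 22.4 m.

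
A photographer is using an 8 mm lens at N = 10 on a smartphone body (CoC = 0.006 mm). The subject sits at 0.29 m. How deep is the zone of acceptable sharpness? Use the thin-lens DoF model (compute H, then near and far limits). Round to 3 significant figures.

165 mm

Hyperfocal distance H = f²/(N·c) + f = 8²/(10 × 0.006) + 8 = 64/0.06 + 8 ≈ 1074.7 mm ≈ 1.075 m.
Near limit Dn = s·(H − f)/(H + s − 2f) = 290 × (1074.7 − 8) / (1074.7 + 290 − 2 × 8) = 290 × 1066.7 / 1348.7 ≈ 229.36 mm.
Far limit Df = s·(H − f)/(H − s) = 290 × (1074.7 − 8) / (1074.7 − 290) = 290 × 1066.7 / 784.7 ≈ 394.22 mm.
Depth of field = Df − Dn = 394.22 − 229.36 ≈ 164.86 mm.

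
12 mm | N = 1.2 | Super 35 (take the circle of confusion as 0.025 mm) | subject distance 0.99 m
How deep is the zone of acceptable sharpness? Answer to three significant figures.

Hyperfocal distance H = f²/(N·c) + f = 12²/(1.2 × 0.025) + 12 = 144/0.03 + 12 ≈ 4812.0 mm ≈ 4.812 m.
Near limit Dn = s·(H − f)/(H + s − 2f) = 990 × (4812.0 − 12) / (4812.0 + 990 − 2 × 12) = 990 × 4800.0 / 5778.0 ≈ 822.43 mm.
Far limit Df = s·(H − f)/(H − s) = 990 × (4812.0 − 12) / (4812.0 − 990) = 990 × 4800.0 / 3822.0 ≈ 1243.33 mm.
Depth of field = Df − Dn = 1243.33 − 822.43 ≈ 420.90 mm.

421 mm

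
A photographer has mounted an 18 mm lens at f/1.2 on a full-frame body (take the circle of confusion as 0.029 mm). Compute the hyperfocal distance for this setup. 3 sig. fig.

Hyperfocal distance H = f²/(N·c) + f = 18²/(1.2 × 0.029) + 18 = 324/0.0348 + 18 ≈ 9328.3 mm ≈ 9.33 m.

9.33 m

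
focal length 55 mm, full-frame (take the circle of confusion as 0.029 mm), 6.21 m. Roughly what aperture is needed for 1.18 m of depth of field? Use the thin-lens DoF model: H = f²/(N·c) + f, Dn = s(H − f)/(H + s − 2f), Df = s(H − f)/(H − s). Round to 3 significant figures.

Write h = H − f = f²/(N·c). The thin-lens limits are Dn = s·h/(h + (s−f)) and Df = s·h/(h − (s−f)), so DoF = Df − Dn = 2·s·(s−f)·h / (h² − (s−f)²).
That is a quadratic in h: DoF·h² − 2·s·(s−f)·h − DoF·(s−f)² = 0 ⇒ h = (s−f)·(s + √(s² + DoF²)) / DoF = 6155 × (6210 + √(6210² + 1180²)) / 1180 = 6155 × (6210 + 6321.12) / 1180 ≈ 65364 mm.
Then N = f²/(c·h) = 55² / (0.029 × 65364) = 3025 / 1895.5 ≈ 1.60.

f/1.60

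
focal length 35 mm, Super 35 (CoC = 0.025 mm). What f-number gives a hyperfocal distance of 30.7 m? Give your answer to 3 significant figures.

Rearrange H = f²/(N·c) + f for N: N = f² / ((H − f)·c).
N = 35² / ((30700 − 35) × 0.025) = 1225 / 766.6 ≈ 1.60.

f/1.60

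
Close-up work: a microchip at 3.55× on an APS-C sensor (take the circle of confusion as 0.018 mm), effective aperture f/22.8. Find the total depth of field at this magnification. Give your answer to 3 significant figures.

0.0651 mm

At magnification m, DoF ≈ 2·N_eff·c/m² = 2 × 22.8 × 0.018 / 3.55² = 0.8208 / 12.6 ≈ 0.0651 mm.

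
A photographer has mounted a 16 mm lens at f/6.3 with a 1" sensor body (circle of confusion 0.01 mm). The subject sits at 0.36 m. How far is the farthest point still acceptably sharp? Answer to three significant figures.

Hyperfocal distance H = f²/(N·c) + f = 16²/(6.3 × 0.01) + 16 = 256/0.063 + 16 ≈ 4079.5 mm ≈ 4.079 m.
Far limit Df = s·(H − f)/(H − s) = 360 × (4079.5 − 16) / (4079.5 − 360) = 360 × 4063.5 / 3719.5 ≈ 393.29 mm.

393 mm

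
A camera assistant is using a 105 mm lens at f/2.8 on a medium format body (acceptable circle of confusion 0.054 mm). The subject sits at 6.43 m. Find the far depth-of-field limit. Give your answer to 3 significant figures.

Hyperfocal distance H = f²/(N·c) + f = 105²/(2.8 × 0.054) + 105 = 11025/0.1512 + 105 ≈ 73021.7 mm ≈ 73.02 m.
Far limit Df = s·(H − f)/(H − s) = 6430 × (73021.7 − 105) / (73021.7 − 6430) = 6430 × 72916.7 / 66591.7 ≈ 7040.7 mm ≈ 7.04 m.

7.04 m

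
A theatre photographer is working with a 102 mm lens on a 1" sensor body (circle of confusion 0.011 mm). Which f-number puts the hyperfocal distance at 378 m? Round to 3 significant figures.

f/2.50

Rearrange H = f²/(N·c) + f for N: N = f² / ((H − f)·c).
N = 102² / ((378000 − 102) × 0.011) = 10404 / 4157 ≈ 2.50.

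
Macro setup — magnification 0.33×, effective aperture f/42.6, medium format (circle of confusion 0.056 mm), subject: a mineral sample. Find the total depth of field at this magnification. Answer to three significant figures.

At magnification m, DoF ≈ 2·N_eff·c/m² = 2 × 42.6 × 0.056 / 0.33² = 4.771 / 0.1089 ≈ 43.8 mm.

43.8 mm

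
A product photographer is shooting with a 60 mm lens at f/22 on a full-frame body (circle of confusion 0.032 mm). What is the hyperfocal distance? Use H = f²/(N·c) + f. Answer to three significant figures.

Hyperfocal distance H = f²/(N·c) + f = 60²/(22 × 0.032) + 60 = 3600/0.704 + 60 ≈ 5173.6 mm ≈ 5.17 m.

5.17 m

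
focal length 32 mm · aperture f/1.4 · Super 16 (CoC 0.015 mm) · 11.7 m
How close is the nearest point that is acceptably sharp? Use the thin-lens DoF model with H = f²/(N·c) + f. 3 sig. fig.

9.44 m

Hyperfocal distance H = f²/(N·c) + f = 32²/(1.4 × 0.015) + 32 = 1024/0.021 + 32 ≈ 48793.9 mm ≈ 48.79 m.
Near limit Dn = s·(H − f)/(H + s − 2f) = 11700 × (48793.9 − 32) / (48793.9 + 11700 − 2 × 32) = 11700 × 48761.9 / 60429.9 ≈ 9440.9 mm ≈ 9.44 m.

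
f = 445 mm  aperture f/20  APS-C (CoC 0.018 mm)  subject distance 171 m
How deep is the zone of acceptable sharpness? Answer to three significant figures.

117 m

Hyperfocal distance H = f²/(N·c) + f = 445²/(20 × 0.018) + 445 = 198025/0.36 + 445 ≈ 550514.4 mm ≈ 550.5 m.
Near limit Dn = s·(H − f)/(H + s − 2f) = 171000 × (550514.4 − 445) / (550514.4 + 171000 − 2 × 445) = 171000 × 550069.4 / 720624.4 ≈ 130528 mm.
Far limit Df = s·(H − f)/(H − s) = 171000 × (550514.4 − 445) / (550514.4 − 171000) = 171000 × 550069.4 / 379514.4 ≈ 247848 mm.
Depth of field = Df − Dn = 247848 − 130528 ≈ 117320 mm ≈ 117 m.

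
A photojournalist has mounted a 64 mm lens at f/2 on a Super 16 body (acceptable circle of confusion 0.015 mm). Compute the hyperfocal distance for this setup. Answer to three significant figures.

Hyperfocal distance H = f²/(N·c) + f = 64²/(2 × 0.015) + 64 = 4096/0.03 + 64 ≈ 136597.3 mm ≈ 137 m.

137 m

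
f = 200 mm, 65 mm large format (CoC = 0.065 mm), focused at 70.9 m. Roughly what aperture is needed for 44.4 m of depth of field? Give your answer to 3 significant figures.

Write h = H − f = f²/(N·c). The thin-lens limits are Dn = s·h/(h + (s−f)) and Df = s·h/(h − (s−f)), so DoF = Df − Dn = 2·s·(s−f)·h / (h² − (s−f)²).
That is a quadratic in h: DoF·h² − 2·s·(s−f)·h − DoF·(s−f)² = 0 ⇒ h = (s−f)·(s + √(s² + DoF²)) / DoF = 70700 × (70900 + √(70900² + 44400²)) / 44400 = 70700 × (70900 + 83655.1) / 44400 ≈ 246105 mm.
Then N = f²/(c·h) = 200² / (0.065 × 246105) = 40000 / 15997 ≈ 2.50.

f/2.50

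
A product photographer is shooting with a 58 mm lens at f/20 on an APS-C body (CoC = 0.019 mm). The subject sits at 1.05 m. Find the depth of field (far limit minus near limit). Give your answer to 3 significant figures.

238 mm

Hyperfocal distance H = f²/(N·c) + f = 58²/(20 × 0.019) + 58 = 3364/0.38 + 58 ≈ 8910.6 mm ≈ 8.911 m.
Near limit Dn = s·(H − f)/(H + s − 2f) = 1050 × (8910.6 − 58) / (8910.6 + 1050 − 2 × 58) = 1050 × 8852.6 / 9844.6 ≈ 944.20 mm.
Far limit Df = s·(H − f)/(H − s) = 1050 × (8910.6 − 58) / (8910.6 − 1050) = 1050 × 8852.6 / 7860.6 ≈ 1182.51 mm.
Depth of field = Df − Dn = 1182.51 − 944.20 ≈ 238.31 mm.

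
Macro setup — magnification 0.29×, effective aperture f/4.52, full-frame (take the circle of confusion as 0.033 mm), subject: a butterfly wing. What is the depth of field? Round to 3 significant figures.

3.55 mm

At magnification m, DoF ≈ 2·N_eff·c/m² = 2 × 4.52 × 0.033 / 0.29² = 0.2983 / 0.0841 ≈ 3.55 mm.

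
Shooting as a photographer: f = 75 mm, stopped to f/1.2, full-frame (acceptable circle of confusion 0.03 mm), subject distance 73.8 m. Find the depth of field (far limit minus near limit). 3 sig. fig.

Hyperfocal distance H = f²/(N·c) + f = 75²/(1.2 × 0.03) + 75 = 5625/0.036 + 75 ≈ 156325.0 mm ≈ 156.3 m.
Near limit Dn = s·(H − f)/(H + s − 2f) = 73800 × (156325.0 − 75) / (156325.0 + 73800 − 2 × 75) = 73800 × 156250.0 / 229975.0 ≈ 50141 mm.
Far limit Df = s·(H − f)/(H − s) = 73800 × (156325.0 − 75) / (156325.0 − 73800) = 73800 × 156250.0 / 82525.0 ≈ 139730 mm.
Depth of field = Df − Dn = 139730 − 50141 ≈ 89589 mm ≈ 89.6 m.

89.6 m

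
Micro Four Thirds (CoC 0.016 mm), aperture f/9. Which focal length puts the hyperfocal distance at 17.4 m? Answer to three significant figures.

50.0 mm

From H = f²/(N·c) + f, with f ≪ H: f ≈ √(H·N·c) = √(17400 × 9 × 0.016) = √2505.6 ≈ 50.06 mm.
Exact: f² + N·c·f − N·c·H = 0 ⇒ f = (−N·c + √((N·c)² + 4·N·c·H))/2 = (−0.144 + √10022)/2 ≈ 49.984 mm ≈ 50.0 mm.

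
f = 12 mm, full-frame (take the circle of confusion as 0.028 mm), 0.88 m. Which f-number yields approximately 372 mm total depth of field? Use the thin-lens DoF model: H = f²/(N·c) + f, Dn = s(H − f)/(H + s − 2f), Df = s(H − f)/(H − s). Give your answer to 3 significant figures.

f/1.20

Write h = H − f = f²/(N·c). The thin-lens limits are Dn = s·h/(h + (s−f)) and Df = s·h/(h − (s−f)), so DoF = Df − Dn = 2·s·(s−f)·h / (h² − (s−f)²).
That is a quadratic in h: DoF·h² − 2·s·(s−f)·h − DoF·(s−f)² = 0 ⇒ h = (s−f)·(s + √(s² + DoF²)) / DoF = 868 × (880 + √(880² + 372²)) / 372 = 868 × (880 + 955.397) / 372 ≈ 4282.6 mm.
Then N = f²/(c·h) = 12² / (0.028 × 4282.6) = 144 / 119.91 ≈ 1.20.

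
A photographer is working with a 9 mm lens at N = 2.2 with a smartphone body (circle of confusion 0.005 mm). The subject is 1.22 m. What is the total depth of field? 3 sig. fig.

412 mm

Hyperfocal distance H = f²/(N·c) + f = 9²/(2.2 × 0.005) + 9 = 81/0.011 + 9 ≈ 7372.6 mm ≈ 7.373 m.
Near limit Dn = s·(H − f)/(H + s − 2f) = 1220 × (7372.6 − 9) / (7372.6 + 1220 − 2 × 9) = 1220 × 7363.6 / 8574.6 ≈ 1047.70 mm.
Far limit Df = s·(H − f)/(H − s) = 1220 × (7372.6 − 9) / (7372.6 − 1220) = 1220 × 7363.6 / 6152.6 ≈ 1460.13 mm.
Depth of field = Df − Dn = 1460.13 − 1047.70 ≈ 412.43 mm.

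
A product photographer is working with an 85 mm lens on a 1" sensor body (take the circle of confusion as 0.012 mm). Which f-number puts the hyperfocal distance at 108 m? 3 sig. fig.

Rearrange H = f²/(N·c) + f for N: N = f² / ((H − f)·c).
N = 85² / ((108000 − 85) × 0.012) = 7225 / 1295 ≈ 5.58.

f/5.58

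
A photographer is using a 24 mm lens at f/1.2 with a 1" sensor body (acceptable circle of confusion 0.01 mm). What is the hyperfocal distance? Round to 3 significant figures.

48.0 m

Hyperfocal distance H = f²/(N·c) + f = 24²/(1.2 × 0.01) + 24 = 576/0.012 + 24 ≈ 48024.0 mm ≈ 48.0 m.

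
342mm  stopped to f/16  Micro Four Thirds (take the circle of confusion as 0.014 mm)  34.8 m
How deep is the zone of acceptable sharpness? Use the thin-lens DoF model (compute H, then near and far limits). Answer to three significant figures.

4.61 m

Hyperfocal distance H = f²/(N·c) + f = 342²/(16 × 0.014) + 342 = 116964/0.224 + 342 ≈ 522502.7 mm ≈ 522.5 m.
Near limit Dn = s·(H − f)/(H + s − 2f) = 34800 × (522502.7 − 342) / (522502.7 + 34800 − 2 × 342) = 34800 × 522160.7 / 556618.7 ≈ 32645.7 mm.
Far limit Df = s·(H − f)/(H − s) = 34800 × (522502.7 − 342) / (522502.7 − 34800) = 34800 × 522160.7 / 487702.7 ≈ 37258.7 mm.
Depth of field = Df − Dn = 37258.7 − 32645.7 ≈ 4613.0 mm ≈ 4.61 m.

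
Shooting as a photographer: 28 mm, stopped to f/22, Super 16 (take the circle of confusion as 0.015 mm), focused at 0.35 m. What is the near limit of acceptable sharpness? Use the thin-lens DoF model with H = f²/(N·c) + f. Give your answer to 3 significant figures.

Hyperfocal distance H = f²/(N·c) + f = 28²/(22 × 0.015) + 28 = 784/0.33 + 28 ≈ 2403.8 mm ≈ 2.404 m.
Near limit Dn = s·(H − f)/(H + s − 2f) = 350 × (2403.8 − 28) / (2403.8 + 350 − 2 × 28) = 350 × 2375.8 / 2697.8 ≈ 308.22 mm.

308 mm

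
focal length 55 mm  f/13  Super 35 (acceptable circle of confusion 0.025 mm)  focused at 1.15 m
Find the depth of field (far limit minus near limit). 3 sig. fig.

274 mm

Hyperfocal distance H = f²/(N·c) + f = 55²/(13 × 0.025) + 55 = 3025/0.325 + 55 ≈ 9362.7 mm ≈ 9.363 m.
Near limit Dn = s·(H − f)/(H + s − 2f) = 1150 × (9362.7 − 55) / (9362.7 + 1150 − 2 × 55) = 1150 × 9307.7 / 10402.7 ≈ 1028.95 mm.
Far limit Df = s·(H − f)/(H − s) = 1150 × (9362.7 − 55) / (9362.7 − 1150) = 1150 × 9307.7 / 8212.7 ≈ 1303.33 mm.
Depth of field = Df − Dn = 1303.33 − 1028.95 ≈ 274.38 mm.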